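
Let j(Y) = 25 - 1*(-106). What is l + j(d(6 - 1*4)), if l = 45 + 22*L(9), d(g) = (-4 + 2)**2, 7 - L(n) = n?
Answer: 132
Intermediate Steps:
L(n) = 7 - n
d(g) = 4 (d(g) = (-2)**2 = 4)
j(Y) = 131 (j(Y) = 25 + 106 = 131)
l = 1 (l = 45 + 22*(7 - 1*9) = 45 + 22*(7 - 9) = 45 + 22*(-2) = 45 - 44 = 1)
l + j(d(6 - 1*4)) = 1 + 131 = 132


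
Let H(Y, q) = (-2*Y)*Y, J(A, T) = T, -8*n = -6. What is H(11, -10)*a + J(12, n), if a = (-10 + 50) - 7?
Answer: -31941/4 ≈ -7985.3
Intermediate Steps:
n = ¾ (n = -⅛*(-6) = ¾ ≈ 0.75000)
H(Y, q) = -2*Y²
a = 33 (a = 40 - 7 = 33)
H(11, -10)*a + J(12, n) = -2*11²*33 + ¾ = -2*121*33 + ¾ = -242*33 + ¾ = -7986 + ¾ = -31941/4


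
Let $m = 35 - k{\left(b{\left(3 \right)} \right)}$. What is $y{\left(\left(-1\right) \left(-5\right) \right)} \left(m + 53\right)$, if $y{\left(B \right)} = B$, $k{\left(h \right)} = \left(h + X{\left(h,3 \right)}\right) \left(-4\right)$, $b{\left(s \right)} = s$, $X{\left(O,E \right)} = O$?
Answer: $560$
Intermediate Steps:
$k{\left(h \right)} = - 8 h$ ($k{\left(h \right)} = \left(h + h\right) \left(-4\right) = 2 h \left(-4\right) = - 8 h$)
$m = 59$ ($m = 35 - \left(-8\right) 3 = 35 - -24 = 35 + 24 = 59$)
$y{\left(\left(-1\right) \left(-5\right) \right)} \left(m + 53\right) = \left(-1\right) \left(-5\right) \left(59 + 53\right) = 5 \cdot 112 = 560$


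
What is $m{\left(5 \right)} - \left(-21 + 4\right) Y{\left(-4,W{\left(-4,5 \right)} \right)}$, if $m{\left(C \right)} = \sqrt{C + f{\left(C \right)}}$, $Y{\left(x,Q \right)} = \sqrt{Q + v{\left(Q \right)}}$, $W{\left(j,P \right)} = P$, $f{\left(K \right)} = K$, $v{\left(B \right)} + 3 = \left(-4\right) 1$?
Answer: $\sqrt{10} + 17 i \sqrt{2} \approx 3.1623 + 24.042 i$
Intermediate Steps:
$v{\left(B \right)} = -7$ ($v{\left(B \right)} = -3 - 4 = -7$)
$Y{\left(x,Q \right)} = \sqrt{-7 + Q}$ ($Y{\left(x,Q \right)} = \sqrt{Q - 7} = \sqrt{-7 + Q}$)
$m{\left(C \right)} = \sqrt{2} \sqrt{C}$ ($m{\left(C \right)} = \sqrt{C + C} = \sqrt{2 C} = \sqrt{2} \sqrt{C}$)
$m{\left(5 \right)} - \left(-21 + 4\right) Y{\left(-4,W{\left(-4,5 \right)} \right)} = \sqrt{2} \sqrt{5} - \left(-21 + 4\right) \sqrt{-7 + 5} = \sqrt{10} - - 17 \sqrt{-2} = \sqrt{10} - - 17 i \sqrt{2} = \sqrt{10} + 17 i \sqrt{2}$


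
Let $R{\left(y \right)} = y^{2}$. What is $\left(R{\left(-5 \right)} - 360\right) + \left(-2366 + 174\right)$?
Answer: $-2527$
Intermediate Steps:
$\left(R{\left(-5 \right)} - 360\right) + \left(-2366 + 174\right) = \left(\left(-5\right)^{2} - 360\right) + \left(-2366 + 174\right) = \left(25 - 360\right) - 2192 = -335 - 2192 = -2527$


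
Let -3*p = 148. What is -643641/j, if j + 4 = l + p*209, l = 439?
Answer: 1930923/29627 ≈ 65.174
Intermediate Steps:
p = -148/3 (p = -⅓*148 = -148/3 ≈ -49.333)
j = -29627/3 (j = -4 + (439 - 148/3*209) = -4 + (439 - 30932/3) = -4 - 29615/3 = -29627/3 ≈ -9875.7)
-643641/j = -643641/(-29627/3) = -643641*(-3/29627) = 1930923/29627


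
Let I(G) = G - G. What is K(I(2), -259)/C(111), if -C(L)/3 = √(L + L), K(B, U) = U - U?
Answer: 0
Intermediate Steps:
I(G) = 0
K(B, U) = 0
C(L) = -3*√2*√L (C(L) = -3*√(L + L) = -3*√2*√L)
K(I(2), -259)/C(111) = 0/((-3*√2*√111)) = 0/((-3*√222)) = 0*(-√222/666) = 0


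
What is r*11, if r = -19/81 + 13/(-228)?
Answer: -19745/6156 ≈ -3.2074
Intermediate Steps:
r = -1795/6156 (r = -19*1/81 + 13*(-1/228) = -19/81 - 13/228 = -1795/6156 ≈ -0.29159)
r*11 = -1795/6156*11 = -19745/6156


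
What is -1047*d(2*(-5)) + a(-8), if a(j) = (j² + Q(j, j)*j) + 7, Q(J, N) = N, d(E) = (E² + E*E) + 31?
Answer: -241722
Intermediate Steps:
d(E) = 31 + 2*E² (d(E) = (E² + E²) + 31 = 2*E² + 31 = 31 + 2*E²)
a(j) = 7 + 2*j² (a(j) = (j² + j*j) + 7 = (j² + j²) + 7 = 2*j² + 7 = 7 + 2*j²)
-1047*d(2*(-5)) + a(-8) = -1047*(31 + 2*(2*(-5))²) + (7 + 2*(-8)²) = -1047*(31 + 2*(-10)²) + (7 + 2*64) = -1047*(31 + 2*100) + (7 + 128) = -1047*(31 + 200) + 135 = -1047*231 + 135 = -241857 + 135 = -241722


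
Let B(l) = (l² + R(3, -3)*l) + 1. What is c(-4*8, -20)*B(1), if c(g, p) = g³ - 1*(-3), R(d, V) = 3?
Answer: -163825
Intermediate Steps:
B(l) = 1 + l² + 3*l (B(l) = (l² + 3*l) + 1 = 1 + l² + 3*l)
c(g, p) = 3 + g³ (c(g, p) = g³ + 3 = 3 + g³)
c(-4*8, -20)*B(1) = (3 + (-4*8)³)*(1 + 1² + 3*1) = (3 + (-32)³)*(1 + 1 + 3) = (3 - 32768)*5 = -32765*5 = -163825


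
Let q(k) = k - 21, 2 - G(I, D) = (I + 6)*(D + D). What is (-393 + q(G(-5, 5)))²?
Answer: 178084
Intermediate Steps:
G(I, D) = 2 - 2*D*(6 + I) (G(I, D) = 2 - (I + 6)*(D + D) = 2 - (6 + I)*2*D = 2 - 2*D*(6 + I))
q(k) = -21 + k
(-393 + q(G(-5, 5)))² = (-393 + (-21 + (2 - 12*5 - 2*5*(-5))))² = (-393 + (-21 + (2 - 60 + 50)))² = (-393 + (-21 - 8))² = (-393 - 29)² = (-422)² = 178084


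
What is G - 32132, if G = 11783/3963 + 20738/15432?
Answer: -109157401009/3397612 ≈ -32128.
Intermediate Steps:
G = 14667775/3397612 (G = 11783*(1/3963) + 20738*(1/15432) = 11783/3963 + 10369/7716 = 14667775/3397612 ≈ 4.3171)
G - 32132 = 14667775/3397612 - 32132 = -109157401009/3397612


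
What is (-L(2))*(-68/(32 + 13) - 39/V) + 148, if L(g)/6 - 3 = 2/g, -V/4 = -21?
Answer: 20518/105 ≈ 195.41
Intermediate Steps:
V = 84 (V = -4*(-21) = 84)
L(g) = 18 + 12/g (L(g) = 18 + 6*(2/g) = 18 + 12/g)
(-L(2))*(-68/(32 + 13) - 39/V) + 148 = (-(18 + 12/2))*(-68/(32 + 13) - 39/84) + 148 = (-(18 + 12*(1/2)))*(-68/45 - 39*1/84) + 148 = (-(18 + 6))*(-68*1/45 - 13/28) + 148 = (-1*24)*(-68/45 - 13/28) + 148 = -24*(-2489/1260) + 148 = 4978/105 + 148 = 20518/105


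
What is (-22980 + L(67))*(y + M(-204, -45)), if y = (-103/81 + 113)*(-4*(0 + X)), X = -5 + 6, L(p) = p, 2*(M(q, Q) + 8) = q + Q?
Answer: 2150728745/162 ≈ 1.3276e+7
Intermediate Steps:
M(q, Q) = -8 + Q/2 + q/2 (M(q, Q) = -8 + (q + Q)/2 = -8 + (Q + q)/2 = -8 + (Q/2 + q/2) = -8 + Q/2 + q/2)
X = 1
y = -36200/81 (y = (-103/81 + 113)*(-4*(0 + 1)) = (-103*1/81 + 113)*(-4*1) = (-103/81 + 113)*(-4) = (9050/81)*(-4) = -36200/81 ≈ -446.91)
(-22980 + L(67))*(y + M(-204, -45)) = (-22980 + 67)*(-36200/81 + (-8 + (½)*(-45) + (½)*(-204))) = -22913*(-36200/81 + (-8 - 45/2 - 102)) = -22913*(-36200/81 - 265/2) = -22913*(-93865/162) = 2150728745/162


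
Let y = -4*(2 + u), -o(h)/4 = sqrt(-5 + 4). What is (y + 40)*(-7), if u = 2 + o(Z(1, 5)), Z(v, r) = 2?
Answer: -168 - 112*I ≈ -168.0 - 112.0*I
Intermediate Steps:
o(h) = -4*I (o(h) = -4*sqrt(-5 + 4) = -4*I)
u = 2 - 4*I ≈ 2.0 - 4.0*I
y = -16 + 16*I (y = -4*(2 + (2 - 4*I)) = -4*(4 - 4*I) = -16 + 16*I ≈ -16.0 + 16.0*I)
(y + 40)*(-7) = ((-16 + 16*I) + 40)*(-7) = (24 + 16*I)*(-7) = -168 - 112*I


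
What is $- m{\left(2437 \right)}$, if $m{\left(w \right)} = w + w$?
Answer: $-4874$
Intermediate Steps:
$m{\left(w \right)} = 2 w$
$- m{\left(2437 \right)} = - 2 \cdot 2437 = \left(-1\right) 4874 = -4874$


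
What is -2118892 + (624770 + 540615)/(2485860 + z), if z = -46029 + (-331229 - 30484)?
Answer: -4403306439871/2078118 ≈ -2.1189e+6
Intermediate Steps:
z = -407742 (z = -46029 - 361713 = -407742)
-2118892 + (624770 + 540615)/(2485860 + z) = -2118892 + (624770 + 540615)/(2485860 - 407742) = -2118892 + 1165385/2078118 = -4403306439871/2078118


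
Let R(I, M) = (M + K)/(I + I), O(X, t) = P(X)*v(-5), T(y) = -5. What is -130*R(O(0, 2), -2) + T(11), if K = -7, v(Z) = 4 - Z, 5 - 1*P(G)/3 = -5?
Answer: -17/6 ≈ -2.8333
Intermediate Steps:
P(G) = 30 (P(G) = 15 - 3*(-5) = 15 + 15 = 30)
O(X, t) = 270 (O(X, t) = 30*(4 - 1*(-5)) = 30*(4 + 5) = 30*9 = 270)
R(I, M) = (-7 + M)/(2*I) (R(I, M) = (M - 7)/(I + I) = (-7 + M)/((2*I)) = (-7 + M)*(1/(2*I)) = (-7 + M)/(2*I))
-130*R(O(0, 2), -2) + T(11) = -65*(-7 - 2)/270 - 5 = -65*(-9)/270 - 5 = -130*(-1/60) - 5 = 13/6 - 5 = -17/6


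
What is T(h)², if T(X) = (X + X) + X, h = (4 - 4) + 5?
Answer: 225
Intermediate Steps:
h = 5 (h = 0 + 5 = 5)
T(X) = 3*X (T(X) = 2*X + X = 3*X)
T(h)² = (3*5)² = 15² = 225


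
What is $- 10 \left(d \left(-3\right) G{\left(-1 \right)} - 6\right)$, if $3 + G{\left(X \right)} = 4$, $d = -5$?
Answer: $-90$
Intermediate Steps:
$G{\left(X \right)} = 1$ ($G{\left(X \right)} = -3 + 4 = 1$)
$- 10 \left(d \left(-3\right) G{\left(-1 \right)} - 6\right) = - 10 \left(\left(-5\right) \left(-3\right) 1 - 6\right) = - 10 \left(15 \cdot 1 - 6\right) = - 10 \left(15 - 6\right) = \left(-10\right) 9 = -90$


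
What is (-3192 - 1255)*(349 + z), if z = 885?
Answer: -5487598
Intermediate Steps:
(-3192 - 1255)*(349 + z) = (-3192 - 1255)*(349 + 885) = -4447*1234 = -5487598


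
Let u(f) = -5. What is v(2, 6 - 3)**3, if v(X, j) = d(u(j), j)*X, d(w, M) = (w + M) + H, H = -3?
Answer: -1000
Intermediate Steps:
d(w, M) = -3 + M + w (d(w, M) = (w + M) - 3 = (M + w) - 3 = -3 + M + w)
v(X, j) = X*(-8 + j) (v(X, j) = (-3 + j - 5)*X = (-8 + j)*X = X*(-8 + j))
v(2, 6 - 3)**3 = (2*(-8 + (6 - 3)))**3 = (2*(-8 + 3))**3 = (2*(-5))**3 = (-10)**3 = -1000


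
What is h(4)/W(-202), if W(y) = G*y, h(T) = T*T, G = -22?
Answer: 4/1111 ≈ 0.0036004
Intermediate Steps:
h(T) = T²
W(y) = -22*y
h(4)/W(-202) = 4²/((-22*(-202))) = 16/4444 = 16*(1/4444) = 4/1111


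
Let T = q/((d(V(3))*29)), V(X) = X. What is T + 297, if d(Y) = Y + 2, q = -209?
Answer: 42856/145 ≈ 295.56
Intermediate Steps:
d(Y) = 2 + Y
T = -209/145 (T = -209*1/(29*(2 + 3)) = -209/(5*29) = -209/145 ≈ -1.4414)
T + 297 = -209/145 + 297 = 42856/145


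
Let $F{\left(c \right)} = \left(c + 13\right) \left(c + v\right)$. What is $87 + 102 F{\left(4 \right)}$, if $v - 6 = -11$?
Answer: $-1647$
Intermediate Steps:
$v = -5$ ($v = 6 - 11 = -5$)
$F{\left(c \right)} = \left(-5 + c\right) \left(13 + c\right)$ ($F{\left(c \right)} = \left(c + 13\right) \left(c - 5\right) = \left(13 + c\right) \left(-5 + c\right) = \left(-5 + c\right) \left(13 + c\right)$)
$87 + 102 F{\left(4 \right)} = 87 + 102 \left(-65 + 4^{2} + 8 \cdot 4\right) = 87 + 102 \left(-65 + 16 + 32\right) = 87 + 102 \left(-17\right) = 87 - 1734 = -1647$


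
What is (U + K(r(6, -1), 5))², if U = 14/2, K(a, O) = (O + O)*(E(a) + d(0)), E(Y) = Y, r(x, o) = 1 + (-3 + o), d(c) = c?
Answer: 529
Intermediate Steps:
r(x, o) = -2 + o
K(a, O) = 2*O*a (K(a, O) = (O + O)*(a + 0) = (2*O)*a = 2*O*a)
U = 7 (U = 14*(½) = 7)
(U + K(r(6, -1), 5))² = (7 + 2*5*(-2 - 1))² = (7 + 2*5*(-3))² = (7 - 30)² = (-23)² = 529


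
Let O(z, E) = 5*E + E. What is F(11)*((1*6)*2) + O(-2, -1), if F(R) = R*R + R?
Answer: 1578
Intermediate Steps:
F(R) = R + R**2 (F(R) = R**2 + R = R + R**2)
O(z, E) = 6*E
F(11)*((1*6)*2) + O(-2, -1) = (11*(1 + 11))*((1*6)*2) + 6*(-1) = (11*12)*(6*2) - 6 = 132*12 - 6 = 1584 - 6 = 1578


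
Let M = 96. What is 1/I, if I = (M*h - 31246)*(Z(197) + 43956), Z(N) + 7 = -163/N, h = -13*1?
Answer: -197/281326228260 ≈ -7.0025e-10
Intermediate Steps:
h = -13
Z(N) = -7 - 163/N
I = -281326228260/197 (I = (96*(-13) - 31246)*((-7 - 163/197) + 43956) = (-1248 - 31246)*((-7 - 163*1/197) + 43956) = -32494*((-7 - 163/197) + 43956) = -32494*(-1542/197 + 43956) = -32494*8657790/197 = -281326228260/197 ≈ -1.4281e+9)
1/I = 1/(-281326228260/197) = -197/281326228260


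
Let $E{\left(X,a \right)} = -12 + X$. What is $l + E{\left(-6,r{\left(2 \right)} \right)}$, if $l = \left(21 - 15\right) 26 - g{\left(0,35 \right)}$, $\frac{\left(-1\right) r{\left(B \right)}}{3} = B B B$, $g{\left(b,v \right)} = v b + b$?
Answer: $138$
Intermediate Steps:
$g{\left(b,v \right)} = b + b v$ ($g{\left(b,v \right)} = b v + b = b + b v$)
$r{\left(B \right)} = - 3 B^{3}$ ($r{\left(B \right)} = - 3 B B B = - 3 B^{2} B = - 3 B^{3}$)
$l = 156$ ($l = \left(21 - 15\right) 26 - 0 \left(1 + 35\right) = 6 \cdot 26 - 0 \cdot 36 = 156 - 0 = 156 + 0 = 156$)
$l + E{\left(-6,r{\left(2 \right)} \right)} = 156 - 18 = 138$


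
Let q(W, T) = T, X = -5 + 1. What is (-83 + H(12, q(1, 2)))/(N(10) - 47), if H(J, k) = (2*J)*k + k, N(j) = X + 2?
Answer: 33/49 ≈ 0.67347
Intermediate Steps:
X = -4
N(j) = -2 (N(j) = -4 + 2 = -2)
H(J, k) = k + 2*J*k (H(J, k) = 2*J*k + k = k + 2*J*k)
(-83 + H(12, q(1, 2)))/(N(10) - 47) = (-83 + 2*(1 + 2*12))/(-2 - 47) = (-83 + 2*(1 + 24))/(-49) = (-83 + 2*25)*(-1/49) = (-83 + 50)*(-1/49) = -33*(-1/49) = 33/49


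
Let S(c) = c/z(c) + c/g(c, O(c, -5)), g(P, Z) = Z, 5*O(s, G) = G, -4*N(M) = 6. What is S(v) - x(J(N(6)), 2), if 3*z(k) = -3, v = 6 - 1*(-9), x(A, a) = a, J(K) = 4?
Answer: -32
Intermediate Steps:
N(M) = -3/2 (N(M) = -¼*6 = -3/2)
O(s, G) = G/5
v = 15 (v = 6 + 9 = 15)
z(k) = -1 (z(k) = (⅓)*(-3) = -1)
S(c) = -2*c (S(c) = c/(-1) + c/(((⅕)*(-5))) = c*(-1) + c/(-1) = -c + c*(-1) = -c - c = -2*c)
S(v) - x(J(N(6)), 2) = -2*15 - 1*2 = -30 - 2 = -32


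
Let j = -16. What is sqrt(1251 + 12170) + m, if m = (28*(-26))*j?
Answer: 11648 + sqrt(13421) ≈ 11764.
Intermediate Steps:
m = 11648 (m = (28*(-26))*(-16) = -728*(-16) = 11648)
sqrt(1251 + 12170) + m = sqrt(1251 + 12170) + 11648 = sqrt(13421) + 11648 = 11648 + sqrt(13421)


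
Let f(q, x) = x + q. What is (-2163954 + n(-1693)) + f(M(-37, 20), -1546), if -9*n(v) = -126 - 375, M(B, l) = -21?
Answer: -6496396/3 ≈ -2.1655e+6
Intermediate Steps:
f(q, x) = q + x
n(v) = 167/3 (n(v) = -(-126 - 375)/9 = -1/9*(-501) = 167/3)
(-2163954 + n(-1693)) + f(M(-37, 20), -1546) = (-2163954 + 167/3) + (-21 - 1546) = -6491695/3 - 1567 = -6496396/3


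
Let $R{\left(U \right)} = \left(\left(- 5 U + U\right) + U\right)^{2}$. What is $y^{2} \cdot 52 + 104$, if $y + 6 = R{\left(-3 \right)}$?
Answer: $292604$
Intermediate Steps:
$R{\left(U \right)} = 9 U^{2}$ ($R{\left(U \right)} = \left(- 4 U + U\right)^{2} = \left(- 3 U\right)^{2} = 9 U^{2}$)
$y = 75$ ($y = -6 + 9 \left(-3\right)^{2} = -6 + 9 \cdot 9 = -6 + 81 = 75$)
$y^{2} \cdot 52 + 104 = 75^{2} \cdot 52 + 104 = 5625 \cdot 52 + 104 = 292500 + 104 = 292604$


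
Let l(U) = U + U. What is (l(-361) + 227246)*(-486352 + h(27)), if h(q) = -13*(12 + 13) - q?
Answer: -110250136896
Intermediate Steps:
l(U) = 2*U
h(q) = -325 - q (h(q) = -13*25 - q = -325 - q)
(l(-361) + 227246)*(-486352 + h(27)) = (2*(-361) + 227246)*(-486352 + (-325 - 1*27)) = (-722 + 227246)*(-486352 + (-325 - 27)) = 226524*(-486352 - 352) = 226524*(-486704) = -110250136896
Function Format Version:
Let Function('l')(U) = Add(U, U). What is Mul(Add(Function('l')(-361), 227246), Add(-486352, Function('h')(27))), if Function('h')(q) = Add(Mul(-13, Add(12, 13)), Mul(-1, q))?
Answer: -110250136896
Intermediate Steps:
Function('l')(U) = Mul(2, U)
Function('h')(q) = Add(-325, Mul(-1, q)) (Function('h')(q) = Add(Mul(-13, 25), Mul(-1, q)) = Add(-325, Mul(-1, q)))
Mul(Add(Function('l')(-361), 227246), Add(-486352, Function('h')(27))) = Mul(Add(Mul(2, -361), 227246), Add(-486352, Add(-325, Mul(-1, 27)))) = Mul(Add(-722, 227246), Add(-486352, Add(-325, -27))) = Mul(226524, Add(-486352, -352)) = Mul(226524, -486704) = -110250136896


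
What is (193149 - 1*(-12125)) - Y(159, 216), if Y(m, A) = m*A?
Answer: 170930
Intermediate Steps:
Y(m, A) = A*m
(193149 - 1*(-12125)) - Y(159, 216) = (193149 - 1*(-12125)) - 216*159 = (193149 + 12125) - 1*34344 = 205274 - 34344 = 170930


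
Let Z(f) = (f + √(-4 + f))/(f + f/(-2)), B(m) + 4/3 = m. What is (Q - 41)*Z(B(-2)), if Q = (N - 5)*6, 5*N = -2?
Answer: -734/5 + 367*I*√66/25 ≈ -146.8 + 119.26*I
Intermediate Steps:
B(m) = -4/3 + m
N = -⅖ (N = (⅕)*(-2) = -⅖ ≈ -0.40000)
Z(f) = 2*(f + √(-4 + f))/f (Z(f) = (f + √(-4 + f))/(f + f*(-½)) = (f + √(-4 + f))/(f - f/2) = (f + √(-4 + f))/((f/2)) = (f + √(-4 + f))*(2/f) = 2*(f + √(-4 + f))/f)
Q = -162/5 (Q = (-⅖ - 5)*6 = -27/5*6 = -162/5 ≈ -32.400)
(Q - 41)*Z(B(-2)) = (-162/5 - 41)*(2 + 2*√(-4 + (-4/3 - 2))/(-4/3 - 2)) = -367*(2 + 2*√(-4 - 10/3)/(-10/3))/5 = -367*(2 + 2*(-3/10)*√(-22/3))/5 = -367*(2 + 2*(-3/10)*(I*√66/3))/5 = -367*(2 - I*√66/5)/5 = -734/5 + 367*I*√66/25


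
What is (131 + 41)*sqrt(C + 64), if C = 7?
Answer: 172*sqrt(71) ≈ 1449.3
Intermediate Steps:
(131 + 41)*sqrt(C + 64) = (131 + 41)*sqrt(7 + 64) = 172*sqrt(71)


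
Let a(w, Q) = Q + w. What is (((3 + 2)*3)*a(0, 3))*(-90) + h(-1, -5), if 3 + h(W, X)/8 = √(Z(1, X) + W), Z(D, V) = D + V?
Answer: -4074 + 8*I*√5 ≈ -4074.0 + 17.889*I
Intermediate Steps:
h(W, X) = -24 + 8*√(1 + W + X) (h(W, X) = -24 + 8*√((1 + X) + W) = -24 + 8*√(1 + W + X))
(((3 + 2)*3)*a(0, 3))*(-90) + h(-1, -5) = (((3 + 2)*3)*(3 + 0))*(-90) + (-24 + 8*√(1 - 1 - 5)) = ((5*3)*3)*(-90) + (-24 + 8*√(-5)) = (15*3)*(-90) + (-24 + 8*(I*√5)) = 45*(-90) + (-24 + 8*I*√5) = -4050 + (-24 + 8*I*√5) = -4074 + 8*I*√5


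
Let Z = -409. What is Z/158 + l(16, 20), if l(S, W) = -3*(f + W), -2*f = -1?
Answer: -5063/79 ≈ -64.089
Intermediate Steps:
f = ½ (f = -½*(-1) = ½ ≈ 0.50000)
l(S, W) = -3/2 - 3*W (l(S, W) = -3*(½ + W) = -3/2 - 3*W)
Z/158 + l(16, 20) = -409/158 + (-3/2 - 3*20) = (1/158)*(-409) + (-3/2 - 60) = -409/158 - 123/2 = -5063/79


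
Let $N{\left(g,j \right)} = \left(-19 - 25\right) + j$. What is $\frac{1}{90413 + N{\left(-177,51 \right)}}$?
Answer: $\frac{1}{90420} \approx 1.1059 \cdot 10^{-5}$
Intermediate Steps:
$N{\left(g,j \right)} = -44 + j$
$\frac{1}{90413 + N{\left(-177,51 \right)}} = \frac{1}{90413 + \left(-44 + 51\right)} = \frac{1}{90413 + 7} = \frac{1}{90420}$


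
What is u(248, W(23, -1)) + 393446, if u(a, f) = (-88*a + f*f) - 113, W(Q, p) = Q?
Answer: 372038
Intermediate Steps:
u(a, f) = -113 + f² - 88*a (u(a, f) = (-88*a + f²) - 113 = (f² - 88*a) - 113 = -113 + f² - 88*a)
u(248, W(23, -1)) + 393446 = (-113 + 23² - 88*248) + 393446 = (-113 + 529 - 21824) + 393446 = -21408 + 393446 = 372038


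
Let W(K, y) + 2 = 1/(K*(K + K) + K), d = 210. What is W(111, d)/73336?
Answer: -49505/1815286008 ≈ -2.7271e-5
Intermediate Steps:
W(K, y) = -2 + 1/(K + 2*K²) (W(K, y) = -2 + 1/(K*(K + K) + K) = -2 + 1/(K*(2*K) + K) = -2 + 1/(2*K² + K) = -2 + 1/(K + 2*K²))
W(111, d)/73336 = ((1 - 4*111² - 2*111)/(111*(1 + 2*111)))/73336 = ((1 - 4*12321 - 222)/(111*(1 + 222)))*(1/73336) = ((1/111)*(1 - 49284 - 222)/223)*(1/73336) = ((1/111)*(1/223)*(-49505))*(1/73336) = -49505/24753*1/73336 = -49505/1815286008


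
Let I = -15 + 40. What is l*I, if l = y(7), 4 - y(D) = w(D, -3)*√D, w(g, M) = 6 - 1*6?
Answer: 100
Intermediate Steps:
w(g, M) = 0 (w(g, M) = 6 - 6 = 0)
y(D) = 4 (y(D) = 4 - 0*√D = 4 - 1*0 = 4 + 0 = 4)
l = 4
I = 25
l*I = 4*25 = 100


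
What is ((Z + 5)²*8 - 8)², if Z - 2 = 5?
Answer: 1308736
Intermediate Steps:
Z = 7 (Z = 2 + 5 = 7)
((Z + 5)²*8 - 8)² = ((7 + 5)²*8 - 8)² = (12²*8 - 8)² = (144*8 - 8)² = (1152 - 8)² = 1144² = 1308736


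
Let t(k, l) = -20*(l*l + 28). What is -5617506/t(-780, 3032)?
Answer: 2808753/91930520 ≈ 0.030553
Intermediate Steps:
t(k, l) = -560 - 20*l² (t(k, l) = -20*(l² + 28) = -20*(28 + l²) = -560 - 20*l²)
-5617506/t(-780, 3032) = -5617506/(-560 - 20*3032²) = -5617506/(-560 - 20*9193024) = -5617506/(-560 - 183860480) = -5617506/(-183861040) = -5617506*(-1/183861040) = 2808753/91930520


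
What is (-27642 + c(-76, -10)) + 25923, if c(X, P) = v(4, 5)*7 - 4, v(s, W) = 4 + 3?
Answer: -1674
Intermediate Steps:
v(s, W) = 7
c(X, P) = 45 (c(X, P) = 7*7 - 4 = 49 - 4 = 45)
(-27642 + c(-76, -10)) + 25923 = (-27642 + 45) + 25923 = -27597 + 25923 = -1674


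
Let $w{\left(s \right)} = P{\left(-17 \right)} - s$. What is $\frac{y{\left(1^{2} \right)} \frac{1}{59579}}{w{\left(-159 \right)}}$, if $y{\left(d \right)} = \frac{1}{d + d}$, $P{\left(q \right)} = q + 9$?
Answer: $\frac{1}{17992858} \approx 5.5578 \cdot 10^{-8}$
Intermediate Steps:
$P{\left(q \right)} = 9 + q$
$w{\left(s \right)} = -8 - s$ ($w{\left(s \right)} = \left(9 - 17\right) - s = -8 - s$)
$y{\left(d \right)} = \frac{1}{2 d}$
$\frac{y{\left(1^{2} \right)} \frac{1}{59579}}{w{\left(-159 \right)}} = \frac{\frac{1}{2 \cdot 1^{2}} \cdot \frac{1}{59579}}{-8 - -159} = \frac{\frac{1}{2 \cdot 1} \cdot \frac{1}{59579}}{-8 + 159} = \frac{\frac{1}{2} \cdot 1 \cdot \frac{1}{59579}}{151} = \frac{1}{2} \cdot \frac{1}{59579} \cdot \frac{1}{151} = \frac{1}{119158} \cdot \frac{1}{151} = \frac{1}{17992858}$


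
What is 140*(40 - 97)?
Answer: -7980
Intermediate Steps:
140*(40 - 97) = 140*(-57) = -7980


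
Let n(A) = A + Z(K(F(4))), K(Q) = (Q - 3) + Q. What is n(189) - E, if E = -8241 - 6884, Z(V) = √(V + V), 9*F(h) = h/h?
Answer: 15314 + 5*I*√2/3 ≈ 15314.0 + 2.357*I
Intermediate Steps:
F(h) = ⅑ (F(h) = (h/h)/9 = (⅑)*1 = ⅑)
K(Q) = -3 + 2*Q (K(Q) = (-3 + Q) + Q = -3 + 2*Q)
Z(V) = √2*√V (Z(V) = √(2*V) = √2*√V)
n(A) = A + 5*I*√2/3 (n(A) = A + √2*√(-3 + 2*(⅑)) = A + √2*√(-3 + 2/9) = A + √2*√(-25/9) = A + √2*(5*I/3) = A + 5*I*√2/3)
E = -15125
n(189) - E = (189 + 5*I*√2/3) - 1*(-15125) = (189 + 5*I*√2/3) + 15125 = 15314 + 5*I*√2/3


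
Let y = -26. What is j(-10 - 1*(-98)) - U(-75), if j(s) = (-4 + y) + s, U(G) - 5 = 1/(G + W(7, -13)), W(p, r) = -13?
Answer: 4665/88 ≈ 53.011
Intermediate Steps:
U(G) = 5 + 1/(-13 + G) (U(G) = 5 + 1/(G - 13) = 5 + 1/(-13 + G))
j(s) = -30 + s (j(s) = (-4 - 26) + s = -30 + s)
j(-10 - 1*(-98)) - U(-75) = (-30 + (-10 - 1*(-98))) - (-64 + 5*(-75))/(-13 - 75) = (-30 + (-10 + 98)) - (-64 - 375)/(-88) = (-30 + 88) - (-1)*(-439)/88 = 58 - 1*439/88 = 58 - 439/88 = 4665/88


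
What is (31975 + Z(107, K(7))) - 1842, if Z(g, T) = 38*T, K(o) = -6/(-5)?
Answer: 150893/5 ≈ 30179.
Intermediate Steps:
K(o) = 6/5 (K(o) = -6*(-⅕) = 6/5)
(31975 + Z(107, K(7))) - 1842 = (31975 + 38*(6/5)) - 1842 = (31975 + 228/5) - 1842 = 160103/5 - 1842 = 150893/5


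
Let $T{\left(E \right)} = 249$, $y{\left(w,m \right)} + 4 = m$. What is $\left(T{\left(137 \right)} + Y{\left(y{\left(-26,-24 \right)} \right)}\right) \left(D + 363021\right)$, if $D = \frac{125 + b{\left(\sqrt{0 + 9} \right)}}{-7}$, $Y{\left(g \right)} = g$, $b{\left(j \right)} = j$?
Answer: $\frac{561565199}{7} \approx 8.0224 \cdot 10^{7}$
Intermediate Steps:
$y{\left(w,m \right)} = -4 + m$
$D = - \frac{128}{7}$ ($D = \frac{125 + \sqrt{0 + 9}}{-7} = - \frac{125 + \sqrt{9}}{7} = - \frac{125 + 3}{7} = \left(- \frac{1}{7}\right) 128 = - \frac{128}{7} \approx -18.286$)
$\left(T{\left(137 \right)} + Y{\left(y{\left(-26,-24 \right)} \right)}\right) \left(D + 363021\right) = \left(249 - 28\right) \left(- \frac{128}{7} + 363021\right) = \left(249 - 28\right) \frac{2541019}{7} = 221 \cdot \frac{2541019}{7} = \frac{561565199}{7}$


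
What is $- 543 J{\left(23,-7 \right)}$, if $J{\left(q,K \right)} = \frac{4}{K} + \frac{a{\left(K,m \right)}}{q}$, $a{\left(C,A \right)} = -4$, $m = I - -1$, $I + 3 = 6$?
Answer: $\frac{65160}{161} \approx 404.72$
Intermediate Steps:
$I = 3$ ($I = -3 + 6 = 3$)
$m = 4$ ($m = 3 - -1 = 3 + 1 = 4$)
$J{\left(q,K \right)} = - \frac{4}{q} + \frac{4}{K}$ ($J{\left(q,K \right)} = \frac{4}{K} - \frac{4}{q} = - \frac{4}{q} + \frac{4}{K}$)
$- 543 J{\left(23,-7 \right)} = - 543 \left(- \frac{4}{23} + \frac{4}{-7}\right) = - 543 \left(\left(-4\right) \frac{1}{23} + 4 \left(- \frac{1}{7}\right)\right) = - 543 \left(- \frac{4}{23} - \frac{4}{7}\right) = \left(-543\right) \left(- \frac{120}{161}\right) = \frac{65160}{161}$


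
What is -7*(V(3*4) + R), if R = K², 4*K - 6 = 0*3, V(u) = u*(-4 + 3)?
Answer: 273/4 ≈ 68.250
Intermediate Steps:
V(u) = -u (V(u) = u*(-1) = -u)
K = 3/2 (K = 3/2 + (0*3)/4 = 3/2 + (¼)*0 = 3/2 + 0 = 3/2 ≈ 1.5000)
R = 9/4 (R = (3/2)² = 9/4 ≈ 2.2500)
-7*(V(3*4) + R) = -7*(-3*4 + 9/4) = -7*(-1*12 + 9/4) = -7*(-12 + 9/4) = -7*(-39/4) = 273/4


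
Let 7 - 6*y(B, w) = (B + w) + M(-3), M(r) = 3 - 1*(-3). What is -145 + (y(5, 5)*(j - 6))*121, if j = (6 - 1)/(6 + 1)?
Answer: 11401/14 ≈ 814.36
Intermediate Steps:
M(r) = 6 (M(r) = 3 + 3 = 6)
j = 5/7 ≈ 0.71429
y(B, w) = ⅙ - B/6 - w/6 (y(B, w) = 7/6 - ((B + w) + 6)/6 = 7/6 - (6 + B + w)/6 = 7/6 + (-1 - B/6 - w/6) = ⅙ - B/6 - w/6)
-145 + (y(5, 5)*(j - 6))*121 = -145 + ((⅙ - ⅙*5 - ⅙*5)*(5/7 - 6))*121 = -145 + ((⅙ - ⅚ - ⅚)*(-37/7))*121 = -145 - 3/2*(-37/7)*121 = -145 + (111/14)*121 = -145 + 13431/14 = 11401/14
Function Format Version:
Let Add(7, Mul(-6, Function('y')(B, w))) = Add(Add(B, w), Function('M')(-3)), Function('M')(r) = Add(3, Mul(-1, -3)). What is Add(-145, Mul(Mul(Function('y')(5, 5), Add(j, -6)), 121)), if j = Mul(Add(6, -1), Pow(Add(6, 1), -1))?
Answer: Rational(11401, 14) ≈ 814.36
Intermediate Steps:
Function('M')(r) = 6 (Function('M')(r) = Add(3, 3) = 6)
j = Rational(5, 7) (j = Mul(5, Pow(7, -1)) = Mul(5, Rational(1, 7)) = Rational(5, 7) ≈ 0.71429)
Function('y')(B, w) = Add(Rational(1, 6), Mul(Rational(-1, 6), B), Mul(Rational(-1, 6), w)) (Function('y')(B, w) = Add(Rational(7, 6), Mul(Rational(-1, 6), Add(Add(B, w), 6))) = Add(Rational(7, 6), Mul(Rational(-1, 6), Add(6, B, w))) = Add(Rational(7, 6), Add(-1, Mul(Rational(-1, 6), B), Mul(Rational(-1, 6), w))) = Add(Rational(1, 6), Mul(Rational(-1, 6), B), Mul(Rational(-1, 6), w)))
Add(-145, Mul(Mul(Function('y')(5, 5), Add(j, -6)), 121)) = Add(-145, Mul(Mul(Add(Rational(1, 6), Mul(Rational(-1, 6), 5), Mul(Rational(-1, 6), 5)), Add(Rational(5, 7), -6)), 121)) = Add(-145, Mul(Mul(Add(Rational(1, 6), Rational(-5, 6), Rational(-5, 6)), Rational(-37, 7)), 121)) = Add(-145, Mul(Mul(Rational(-3, 2), Rational(-37, 7)), 121)) = Add(-145, Mul(Rational(111, 14), 121)) = Add(-145, Rational(13431, 14)) = Rational(11401, 14)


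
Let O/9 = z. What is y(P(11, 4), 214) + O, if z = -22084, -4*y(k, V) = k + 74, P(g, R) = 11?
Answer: -795109/4 ≈ -1.9878e+5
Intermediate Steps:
y(k, V) = -37/2 - k/4 (y(k, V) = -(k + 74)/4 = -(74 + k)/4 = -37/2 - k/4)
O = -198756 (O = 9*(-22084) = -198756)
y(P(11, 4), 214) + O = (-37/2 - ¼*11) - 198756 = (-37/2 - 11/4) - 198756 = -85/4 - 198756 = -795109/4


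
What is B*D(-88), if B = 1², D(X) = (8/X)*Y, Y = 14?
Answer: -14/11 ≈ -1.2727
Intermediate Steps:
D(X) = 112/X (D(X) = (8/X)*14 = 112/X)
B = 1
B*D(-88) = 1*(112/(-88)) = 1*(112*(-1/88)) = 1*(-14/11) = -14/11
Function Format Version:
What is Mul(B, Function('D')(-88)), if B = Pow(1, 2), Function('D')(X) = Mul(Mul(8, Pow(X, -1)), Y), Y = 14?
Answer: Rational(-14, 11) ≈ -1.2727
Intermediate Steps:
Function('D')(X) = Mul(112, Pow(X, -1)) (Function('D')(X) = Mul(Mul(8, Pow(X, -1)), 14) = Mul(112, Pow(X, -1)))
B = 1
Mul(B, Function('D')(-88)) = Mul(1, Mul(112, Pow(-88, -1))) = Mul(1, Mul(112, Rational(-1, 88))) = Mul(1, Rational(-14, 11)) = Rational(-14, 11)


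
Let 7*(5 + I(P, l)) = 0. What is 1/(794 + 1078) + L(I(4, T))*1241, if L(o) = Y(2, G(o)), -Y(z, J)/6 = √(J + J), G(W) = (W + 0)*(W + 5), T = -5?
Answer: 1/1872 ≈ 0.00053419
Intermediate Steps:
I(P, l) = -5 (I(P, l) = -5 + (⅐)*0 = -5 + 0 = -5)
G(W) = W*(5 + W)
Y(z, J) = -6*√2*√J (Y(z, J) = -6*√(J + J) = -6*√2*√J)
L(o) = -6*√2*√(o*(5 + o))
1/(794 + 1078) + L(I(4, T))*1241 = 1/(794 + 1078) - 6*√2*√(-5*(5 - 5))*1241 = 1/1872 - 6*√2*√(-5*0)*1241 = 1/1872 - 6*√2*√0*1241 = 1/1872 - 6*√2*0*1241 = 1/1872 + 0*1241 = 1/1872 + 0 = 1/1872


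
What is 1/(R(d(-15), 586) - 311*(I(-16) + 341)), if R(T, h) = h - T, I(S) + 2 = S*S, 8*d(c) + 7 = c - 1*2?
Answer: -1/184456 ≈ -5.4213e-6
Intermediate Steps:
d(c) = -9/8 + c/8 (d(c) = -7/8 + (c - 1*2)/8 = -7/8 + (c - 2)/8 = -7/8 + (-2 + c)/8 = -7/8 + (-1/4 + c/8) = -9/8 + c/8)
I(S) = -2 + S**2 (I(S) = -2 + S*S = -2 + S**2)
1/(R(d(-15), 586) - 311*(I(-16) + 341)) = 1/((586 - (-9/8 + (1/8)*(-15))) - 311*((-2 + (-16)**2) + 341)) = 1/((586 - (-9/8 - 15/8)) - 311*((-2 + 256) + 341)) = 1/((586 - 1*(-3)) - 311*(254 + 341)) = 1/((586 + 3) - 311*595) = 1/(589 - 185045) = 1/(-184456) = -1/184456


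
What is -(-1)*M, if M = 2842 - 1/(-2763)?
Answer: 7852447/2763 ≈ 2842.0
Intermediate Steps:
M = 7852447/2763 (M = 2842 - 1*(-1/2763) = 2842 + 1/2763 = 7852447/2763 ≈ 2842.0)
-(-1)*M = -(-1)*7852447/2763 = -1*(-7852447/2763) = 7852447/2763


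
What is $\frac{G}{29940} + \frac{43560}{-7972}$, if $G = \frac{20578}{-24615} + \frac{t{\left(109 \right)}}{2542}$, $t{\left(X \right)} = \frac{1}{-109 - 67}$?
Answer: $- \frac{3590624163569309663}{657123727226313600} \approx -5.4641$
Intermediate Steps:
$t{\left(X \right)} = - \frac{1}{176}$ ($t{\left(X \right)} = \frac{1}{-176} = - \frac{1}{176}$)
$G = - \frac{9206457191}{11012554080}$ ($G = \frac{20578}{-24615} - \frac{1}{176 \cdot 2542} = 20578 \left(- \frac{1}{24615}\right) - \frac{1}{447392} = - \frac{20578}{24615} - \frac{1}{447392} = - \frac{9206457191}{11012554080} \approx -0.836$)
$\frac{G}{29940} + \frac{43560}{-7972} = - \frac{9206457191}{11012554080 \cdot 29940} + \frac{43560}{-7972} = \left(- \frac{9206457191}{11012554080}\right) \frac{1}{29940} + 43560 \left(- \frac{1}{7972}\right) = - \frac{9206457191}{329715869155200} - \frac{10890}{1993} = - \frac{3590624163569309663}{657123727226313600}$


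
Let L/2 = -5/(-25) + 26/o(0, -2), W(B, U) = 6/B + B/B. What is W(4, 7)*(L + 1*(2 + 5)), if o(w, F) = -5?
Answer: -15/2 ≈ -7.5000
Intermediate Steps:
W(B, U) = 1 + 6/B (W(B, U) = 6/B + 1 = 1 + 6/B)
L = -10 (L = 2*(-5/(-25) + 26/(-5)) = 2*(-5*(-1/25) + 26*(-⅕)) = 2*(⅕ - 26/5) = 2*(-5) = -10)
W(4, 7)*(L + 1*(2 + 5)) = ((6 + 4)/4)*(-10 + 1*(2 + 5)) = ((¼)*10)*(-10 + 1*7) = 5*(-10 + 7)/2 = (5/2)*(-3) = -15/2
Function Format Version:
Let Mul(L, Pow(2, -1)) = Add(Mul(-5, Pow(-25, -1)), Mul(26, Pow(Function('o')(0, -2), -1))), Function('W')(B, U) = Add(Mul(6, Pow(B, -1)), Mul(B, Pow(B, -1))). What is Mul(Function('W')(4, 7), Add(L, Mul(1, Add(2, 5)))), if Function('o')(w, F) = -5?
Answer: Rational(-15, 2) ≈ -7.5000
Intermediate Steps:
Function('W')(B, U) = Add(1, Mul(6, Pow(B, -1))) (Function('W')(B, U) = Add(Mul(6, Pow(B, -1)), 1) = Add(1, Mul(6, Pow(B, -1))))
L = -10 (L = Mul(2, Add(Mul(-5, Pow(-25, -1)), Mul(26, Pow(-5, -1)))) = Mul(2, Add(Mul(-5, Rational(-1, 25)), Mul(26, Rational(-1, 5)))) = Mul(2, Add(Rational(1, 5), Rational(-26, 5))) = Mul(2, -5) = -10)
Mul(Function('W')(4, 7), Add(L, Mul(1, Add(2, 5)))) = Mul(Mul(Pow(4, -1), Add(6, 4)), Add(-10, Mul(1, Add(2, 5)))) = Mul(Mul(Rational(1, 4), 10), Add(-10, Mul(1, 7))) = Mul(Rational(5, 2), Add(-10, 7)) = Mul(Rational(5, 2), -3) = Rational(-15, 2)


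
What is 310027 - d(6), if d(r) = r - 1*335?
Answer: 310356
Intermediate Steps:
d(r) = -335 + r (d(r) = r - 335 = -335 + r)
310027 - d(6) = 310027 - (-335 + 6) = 310027 - 1*(-329) = 310027 + 329 = 310356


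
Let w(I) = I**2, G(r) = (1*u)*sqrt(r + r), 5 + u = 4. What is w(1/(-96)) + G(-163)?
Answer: 1/9216 - I*sqrt(326) ≈ 0.00010851 - 18.055*I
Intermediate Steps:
u = -1 (u = -5 + 4 = -1)
G(r) = -sqrt(2)*sqrt(r) (G(r) = (1*(-1))*sqrt(r + r) = -sqrt(2*r) = -sqrt(2)*sqrt(r))
w(1/(-96)) + G(-163) = (1/(-96))**2 - sqrt(2)*sqrt(-163) = (-1/96)**2 - sqrt(2)*I*sqrt(163) = 1/9216 - I*sqrt(326)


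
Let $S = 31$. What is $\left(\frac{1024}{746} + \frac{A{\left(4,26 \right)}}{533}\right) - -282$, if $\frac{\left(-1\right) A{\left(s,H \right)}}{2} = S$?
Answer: $\frac{56313908}{198809} \approx 283.26$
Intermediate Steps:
$A{\left(s,H \right)} = -62$ ($A{\left(s,H \right)} = \left(-2\right) 31 = -62$)
$\left(\frac{1024}{746} + \frac{A{\left(4,26 \right)}}{533}\right) - -282 = \left(\frac{1024}{746} - \frac{62}{533}\right) - -282 = \left(1024 \cdot \frac{1}{746} - \frac{62}{533}\right) + 282 = \left(\frac{512}{373} - \frac{62}{533}\right) + 282 = \frac{249770}{198809} + 282 = \frac{56313908}{198809}$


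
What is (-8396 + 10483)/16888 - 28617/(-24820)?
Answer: 133770809/104790040 ≈ 1.2766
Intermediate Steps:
(-8396 + 10483)/16888 - 28617/(-24820) = 2087*(1/16888) - 28617*(-1/24820) = 2087/16888 + 28617/24820 = 133770809/104790040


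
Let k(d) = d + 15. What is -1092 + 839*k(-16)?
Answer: -1931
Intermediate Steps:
k(d) = 15 + d
-1092 + 839*k(-16) = -1092 + 839*(15 - 16) = -1092 + 839*(-1) = -1092 - 839 = -1931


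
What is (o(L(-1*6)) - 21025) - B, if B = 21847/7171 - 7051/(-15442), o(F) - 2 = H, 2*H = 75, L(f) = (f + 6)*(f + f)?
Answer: -1162104247328/55367291 ≈ -20989.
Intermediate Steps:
L(f) = 2*f*(6 + f) (L(f) = (6 + f)*(2*f) = 2*f*(6 + f))
H = 75/2 (H = (1/2)*75 = 75/2 ≈ 37.500)
o(F) = 79/2 (o(F) = 2 + 75/2 = 79/2)
B = 387924095/110734582 (B = 21847*(1/7171) - 7051*(-1/15442) = 21847/7171 + 7051/15442 = 387924095/110734582 ≈ 3.5032)
(o(L(-1*6)) - 21025) - B = (79/2 - 21025) - 1*387924095/110734582 = -41971/2 - 387924095/110734582 = -1162104247328/55367291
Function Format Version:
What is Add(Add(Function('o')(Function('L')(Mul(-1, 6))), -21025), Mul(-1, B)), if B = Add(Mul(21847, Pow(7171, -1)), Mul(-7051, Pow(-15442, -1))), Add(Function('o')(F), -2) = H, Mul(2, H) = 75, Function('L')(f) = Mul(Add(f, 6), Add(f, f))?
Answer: Rational(-1162104247328, 55367291) ≈ -20989.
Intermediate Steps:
Function('L')(f) = Mul(2, f, Add(6, f)) (Function('L')(f) = Mul(Add(6, f), Mul(2, f)) = Mul(2, f, Add(6, f)))
H = Rational(75, 2) (H = Mul(Rational(1, 2), 75) = Rational(75, 2) ≈ 37.500)
Function('o')(F) = Rational(79, 2) (Function('o')(F) = Add(2, Rational(75, 2)) = Rational(79, 2))
B = Rational(387924095, 110734582) (B = Add(Mul(21847, Rational(1, 7171)), Mul(-7051, Rational(-1, 15442))) = Add(Rational(21847, 7171), Rational(7051, 15442)) = Rational(387924095, 110734582) ≈ 3.5032)
Add(Add(Function('o')(Function('L')(Mul(-1, 6))), -21025), Mul(-1, B)) = Add(Add(Rational(79, 2), -21025), Mul(-1, Rational(387924095, 110734582))) = Add(Rational(-41971, 2), Rational(-387924095, 110734582)) = Rational(-1162104247328, 55367291)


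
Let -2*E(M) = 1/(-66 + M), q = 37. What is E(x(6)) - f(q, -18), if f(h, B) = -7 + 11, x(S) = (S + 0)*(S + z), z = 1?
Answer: -191/48 ≈ -3.9792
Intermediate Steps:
x(S) = S*(1 + S) (x(S) = (S + 0)*(S + 1) = S*(1 + S))
f(h, B) = 4
E(M) = -1/(2*(-66 + M))
E(x(6)) - f(q, -18) = -1/(-132 + 2*(6*(1 + 6))) - 1*4 = -1/(-132 + 2*(6*7)) - 4 = -1/(-132 + 2*42) - 4 = -1/(-132 + 84) - 4 = -1/(-48) - 4 = -1*(-1/48) - 4 = 1/48 - 4 = -191/48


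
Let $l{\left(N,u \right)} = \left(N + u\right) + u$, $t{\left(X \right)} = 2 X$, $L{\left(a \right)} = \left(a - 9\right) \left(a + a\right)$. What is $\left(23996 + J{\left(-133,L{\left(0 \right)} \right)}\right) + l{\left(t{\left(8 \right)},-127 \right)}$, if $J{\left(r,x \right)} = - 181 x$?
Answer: $23758$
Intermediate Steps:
$L{\left(a \right)} = 2 a \left(-9 + a\right)$ ($L{\left(a \right)} = \left(-9 + a\right) 2 a = 2 a \left(-9 + a\right)$)
$l{\left(N,u \right)} = N + 2 u$
$\left(23996 + J{\left(-133,L{\left(0 \right)} \right)}\right) + l{\left(t{\left(8 \right)},-127 \right)} = \left(23996 - 181 \cdot 2 \cdot 0 \left(-9 + 0\right)\right) + \left(2 \cdot 8 + 2 \left(-127\right)\right) = \left(23996 - 181 \cdot 2 \cdot 0 \left(-9\right)\right) + \left(16 - 254\right) = \left(23996 - 0\right) - 238 = \left(23996 + 0\right) - 238 = 23996 - 238 = 23758$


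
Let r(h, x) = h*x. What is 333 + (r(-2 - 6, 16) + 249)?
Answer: 454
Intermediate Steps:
333 + (r(-2 - 6, 16) + 249) = 333 + ((-2 - 6)*16 + 249) = 333 + (-8*16 + 249) = 333 + (-128 + 249) = 333 + 121 = 454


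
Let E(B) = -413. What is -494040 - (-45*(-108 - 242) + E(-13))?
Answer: -509377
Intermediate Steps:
-494040 - (-45*(-108 - 242) + E(-13)) = -494040 - (-45*(-108 - 242) - 413) = -494040 - (-45*(-350) - 413) = -494040 - (15750 - 413) = -494040 - 1*15337 = -494040 - 15337 = -509377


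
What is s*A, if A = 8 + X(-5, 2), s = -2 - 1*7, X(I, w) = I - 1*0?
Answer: -27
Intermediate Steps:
X(I, w) = I (X(I, w) = I + 0 = I)
s = -9 (s = -2 - 7 = -9)
A = 3 (A = 8 - 5 = 3)
s*A = -9*3 = -27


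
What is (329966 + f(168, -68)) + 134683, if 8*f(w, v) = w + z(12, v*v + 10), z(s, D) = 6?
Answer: 1858683/4 ≈ 4.6467e+5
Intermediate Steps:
f(w, v) = ¾ + w/8 (f(w, v) = (w + 6)/8 = (6 + w)/8 = ¾ + w/8)
(329966 + f(168, -68)) + 134683 = (329966 + (¾ + (⅛)*168)) + 134683 = (329966 + (¾ + 21)) + 134683 = (329966 + 87/4) + 134683 = 1319951/4 + 134683 = 1858683/4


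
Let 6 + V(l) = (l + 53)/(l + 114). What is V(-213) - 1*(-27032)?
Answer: 2675734/99 ≈ 27028.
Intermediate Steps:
V(l) = -6 + (53 + l)/(114 + l) (V(l) = -6 + (l + 53)/(l + 114) = -6 + (53 + l)/(114 + l))
V(-213) - 1*(-27032) = (-631 - 5*(-213))/(114 - 213) - 1*(-27032) = (-631 + 1065)/(-99) + 27032 = -1/99*434 + 27032 = -434/99 + 27032 = 2675734/99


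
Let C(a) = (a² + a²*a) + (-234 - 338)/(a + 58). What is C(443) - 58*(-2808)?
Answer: 43736006848/501 ≈ 8.7297e+7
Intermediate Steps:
C(a) = a² + a³ - 572/(58 + a) (C(a) = (a² + a³) - 572/(58 + a) = a² + a³ - 572/(58 + a))
C(443) - 58*(-2808) = (-572 + 443⁴ + 58*443² + 59*443³)/(58 + 443) - 58*(-2808) = (-572 + 38513670001 + 58*196249 + 59*86938307)/501 + 162864 = (-572 + 38513670001 + 11382442 + 5129360113)/501 + 162864 = (1/501)*43654411984 + 162864 = 43654411984/501 + 162864 = 43736006848/501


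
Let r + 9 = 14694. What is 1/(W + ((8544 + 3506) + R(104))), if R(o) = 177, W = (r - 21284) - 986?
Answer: 1/4642 ≈ 0.00021542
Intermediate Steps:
r = 14685 (r = -9 + 14694 = 14685)
W = -7585 (W = (14685 - 21284) - 986 = -6599 - 986 = -7585)
1/(W + ((8544 + 3506) + R(104))) = 1/(-7585 + ((8544 + 3506) + 177)) = 1/(-7585 + (12050 + 177)) = 1/(-7585 + 12227) = 1/4642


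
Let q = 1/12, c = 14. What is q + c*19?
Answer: 3193/12 ≈ 266.08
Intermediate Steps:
q = 1/12 ≈ 0.083333
q + c*19 = 1/12 + 14*19 = 1/12 + 266 = 3193/12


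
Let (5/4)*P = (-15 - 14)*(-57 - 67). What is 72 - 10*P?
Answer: -28696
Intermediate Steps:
P = 14384/5 (P = 4*((-15 - 14)*(-57 - 67))/5 = 4*(-29*(-124))/5 = (4/5)*3596 = 14384/5 ≈ 2876.8)
72 - 10*P = 72 - 10*14384/5 = 72 - 28768 = -28696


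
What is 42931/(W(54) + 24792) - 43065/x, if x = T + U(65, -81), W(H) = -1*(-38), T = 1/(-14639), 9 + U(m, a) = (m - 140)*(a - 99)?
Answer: -326131522621/222899754220 ≈ -1.4631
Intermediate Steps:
U(m, a) = -9 + (-140 + m)*(-99 + a) (U(m, a) = -9 + (m - 140)*(a - 99) = -9 + (-140 + m)*(-99 + a))
T = -1/14639 ≈ -6.8311e-5
W(H) = 38
x = 197494748/14639 (x = -1/14639 + (13851 - 140*(-81) - 99*65 - 81*65) = -1/14639 + (13851 + 11340 - 6435 - 5265) = -1/14639 + 13491 = 197494748/14639 ≈ 13491.)
42931/(W(54) + 24792) - 43065/x = 42931/(38 + 24792) - 43065/197494748/14639 = 42931/24830 - 43065*14639/197494748 = 42931*(1/24830) - 57311685/17954068 = 42931/24830 - 57311685/17954068 = -326131522621/222899754220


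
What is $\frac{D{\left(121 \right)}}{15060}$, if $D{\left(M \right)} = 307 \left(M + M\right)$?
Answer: $\frac{37147}{7530} \approx 4.9332$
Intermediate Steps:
$D{\left(M \right)} = 614 M$ ($D{\left(M \right)} = 307 \cdot 2 M = 614 M$)
$\frac{D{\left(121 \right)}}{15060} = \frac{614 \cdot 121}{15060} = 74294 \cdot \frac{1}{15060} = \frac{37147}{7530}$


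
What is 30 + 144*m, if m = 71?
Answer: 10254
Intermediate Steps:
30 + 144*m = 30 + 144*71 = 30 + 10224 = 10254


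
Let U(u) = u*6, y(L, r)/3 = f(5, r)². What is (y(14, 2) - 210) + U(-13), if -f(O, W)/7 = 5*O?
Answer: 91587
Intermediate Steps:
f(O, W) = -35*O
y(L, r) = 91875 (y(L, r) = 3*(-35*5)² = 3*(-175)² = 3*30625 = 91875)
U(u) = 6*u
(y(14, 2) - 210) + U(-13) = (91875 - 210) + 6*(-13) = 91665 - 78 = 91587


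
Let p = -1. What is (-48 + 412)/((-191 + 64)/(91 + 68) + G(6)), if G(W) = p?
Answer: -2226/11 ≈ -202.36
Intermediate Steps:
G(W) = -1
(-48 + 412)/((-191 + 64)/(91 + 68) + G(6)) = (-48 + 412)/((-191 + 64)/(91 + 68) - 1) = 364/(-127/159 - 1) = 364/(-286/159) = 364*(-159/286) = -2226/11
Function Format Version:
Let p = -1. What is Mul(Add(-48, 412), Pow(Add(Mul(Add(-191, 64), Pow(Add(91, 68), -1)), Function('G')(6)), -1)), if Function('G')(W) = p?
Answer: Rational(-2226, 11) ≈ -202.36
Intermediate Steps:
Function('G')(W) = -1
Mul(Add(-48, 412), Pow(Add(Mul(Add(-191, 64), Pow(Add(91, 68), -1)), Function('G')(6)), -1)) = Mul(Add(-48, 412), Pow(Add(Mul(Add(-191, 64), Pow(Add(91, 68), -1)), -1), -1)) = Mul(364, Pow(Add(Mul(-127, Pow(159, -1)), -1), -1)) = Mul(364, Pow(Add(Mul(-127, Rational(1, 159)), -1), -1)) = Mul(364, Pow(Add(Rational(-127, 159), -1), -1)) = Mul(364, Pow(Rational(-286, 159), -1)) = Mul(364, Rational(-159, 286)) = Rational(-2226, 11)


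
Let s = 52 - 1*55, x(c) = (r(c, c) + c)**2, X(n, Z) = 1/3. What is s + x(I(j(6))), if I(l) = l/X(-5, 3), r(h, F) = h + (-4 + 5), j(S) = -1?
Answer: 22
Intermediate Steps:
X(n, Z) = 1/3
r(h, F) = 1 + h (r(h, F) = h + 1 = 1 + h)
I(l) = 3*l (I(l) = l/(1/3) = l*3 = 3*l)
x(c) = (1 + 2*c)**2 (x(c) = ((1 + c) + c)**2 = (1 + 2*c)**2)
s = -3 (s = 52 - 55 = -3)
s + x(I(j(6))) = -3 + (1 + 2*(3*(-1)))**2 = -3 + (1 + 2*(-3))**2 = -3 + (1 - 6)**2 = -3 + (-5)**2 = -3 + 25 = 22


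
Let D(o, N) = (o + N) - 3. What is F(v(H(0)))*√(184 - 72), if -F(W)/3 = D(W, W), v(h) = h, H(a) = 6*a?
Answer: 36*√7 ≈ 95.247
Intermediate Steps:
D(o, N) = -3 + N + o (D(o, N) = (N + o) - 3 = -3 + N + o)
F(W) = 9 - 6*W (F(W) = -3*(-3 + W + W) = -3*(-3 + 2*W) = 9 - 6*W)
F(v(H(0)))*√(184 - 72) = (9 - 36*0)*√(184 - 72) = (9 - 6*0)*√112 = (9 + 0)*(4*√7) = 9*(4*√7) = 36*√7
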